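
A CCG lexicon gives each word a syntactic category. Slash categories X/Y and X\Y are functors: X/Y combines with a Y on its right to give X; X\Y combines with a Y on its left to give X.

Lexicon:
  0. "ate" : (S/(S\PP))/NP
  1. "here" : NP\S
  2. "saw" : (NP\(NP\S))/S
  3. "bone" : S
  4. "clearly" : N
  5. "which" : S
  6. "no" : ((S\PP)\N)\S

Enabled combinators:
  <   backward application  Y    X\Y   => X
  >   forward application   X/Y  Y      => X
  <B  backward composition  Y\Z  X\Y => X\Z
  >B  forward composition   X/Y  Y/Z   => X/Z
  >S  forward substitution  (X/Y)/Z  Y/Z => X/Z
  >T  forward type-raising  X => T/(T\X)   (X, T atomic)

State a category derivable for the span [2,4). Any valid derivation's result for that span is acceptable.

[0,7] S   >
  [0,4] S/(S\PP)   >
    [0,1] "ate" : (S/(S\PP))/NP
    [1,4] NP   <
      [1,2] "here" : NP\S
      [2,4] NP\(NP\S)   >
        [2,3] "saw" : (NP\(NP\S))/S
        [3,4] "bone" : S
  [4,7] S\PP   <
    [4,5] "clearly" : N
    [5,7] (S\PP)\N   <
      [5,6] "which" : S
      [6,7] "no" : ((S\PP)\N)\S

NP\(NP\S)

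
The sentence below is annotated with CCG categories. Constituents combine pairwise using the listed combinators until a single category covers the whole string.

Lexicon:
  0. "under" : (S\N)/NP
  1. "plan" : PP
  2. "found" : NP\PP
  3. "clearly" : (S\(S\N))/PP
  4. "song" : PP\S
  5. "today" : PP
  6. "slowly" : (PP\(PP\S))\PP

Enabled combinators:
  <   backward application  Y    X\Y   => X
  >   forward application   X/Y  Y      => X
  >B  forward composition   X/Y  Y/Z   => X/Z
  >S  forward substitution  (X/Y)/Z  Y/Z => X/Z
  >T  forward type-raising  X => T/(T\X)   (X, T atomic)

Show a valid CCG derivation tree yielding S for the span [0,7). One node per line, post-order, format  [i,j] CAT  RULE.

[0,7] S   <
  [0,3] S\N   >
    [0,1] "under" : (S\N)/NP
    [1,3] NP   <
      [1,2] "plan" : PP
      [2,3] "found" : NP\PP
  [3,7] S\(S\N)   >
    [3,4] "clearly" : (S\(S\N))/PP
    [4,7] PP   <
      [4,5] "song" : PP\S
      [5,7] PP\(PP\S)   <
        [5,6] "today" : PP
        [6,7] "slowly" : (PP\(PP\S))\PP

[0,1] (S\N)/NP  lex  "under"
[1,2] PP  lex  "plan"
[2,3] NP\PP  lex  "found"
[1,3] NP  <  k=2
[0,3] S\N  >  k=1
[3,4] (S\(S\N))/PP  lex  "clearly"
[4,5] PP\S  lex  "song"
[5,6] PP  lex  "today"
[6,7] (PP\(PP\S))\PP  lex  "slowly"
[5,7] PP\(PP\S)  <  k=6
[4,7] PP  <  k=5
[3,7] S\(S\N)  >  k=4
[0,7] S  <  k=3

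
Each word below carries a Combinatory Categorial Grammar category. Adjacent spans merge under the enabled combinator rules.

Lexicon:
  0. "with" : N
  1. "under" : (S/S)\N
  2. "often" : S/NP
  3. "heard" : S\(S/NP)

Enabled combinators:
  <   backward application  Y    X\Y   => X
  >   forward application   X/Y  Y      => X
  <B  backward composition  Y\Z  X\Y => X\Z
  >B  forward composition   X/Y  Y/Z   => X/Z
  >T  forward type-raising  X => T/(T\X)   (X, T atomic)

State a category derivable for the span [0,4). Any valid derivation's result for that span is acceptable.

[0,4] S   <
  [0,3] S/NP   >B
    [0,2] S/S   <
      [0,1] "with" : N
      [1,2] "under" : (S/S)\N
    [2,3] "often" : S/NP
  [3,4] "heard" : S\(S/NP)

S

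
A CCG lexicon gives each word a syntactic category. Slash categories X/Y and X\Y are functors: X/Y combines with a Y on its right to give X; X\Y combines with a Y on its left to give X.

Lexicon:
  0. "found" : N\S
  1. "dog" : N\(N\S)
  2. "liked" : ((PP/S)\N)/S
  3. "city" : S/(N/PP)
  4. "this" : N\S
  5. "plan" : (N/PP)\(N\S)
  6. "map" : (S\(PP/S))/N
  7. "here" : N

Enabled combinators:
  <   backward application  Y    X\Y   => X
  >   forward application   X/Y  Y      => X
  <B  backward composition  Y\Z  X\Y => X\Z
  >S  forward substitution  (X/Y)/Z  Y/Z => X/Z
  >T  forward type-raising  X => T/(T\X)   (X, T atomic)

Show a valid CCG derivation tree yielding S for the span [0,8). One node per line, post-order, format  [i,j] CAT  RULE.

[0,1] N\S  lex  "found"
[1,2] N\(N\S)  lex  "dog"
[0,2] N  <  k=1
[2,3] ((PP/S)\N)/S  lex  "liked"
[3,4] S/(N/PP)  lex  "city"
[4,5] N\S  lex  "this"
[5,6] (N/PP)\(N\S)  lex  "plan"
[4,6] N/PP  <  k=5
[3,6] S  >  k=4
[2,6] (PP/S)\N  >  k=3
[6,7] (S\(PP/S))/N  lex  "map"
[7,8] N  lex  "here"
[6,8] S\(PP/S)  >  k=7
[2,8] S\N  <B  k=6
[0,8] S  <  k=2

[0,8] S   <
  [0,2] N   <
    [0,1] "found" : N\S
    [1,2] "dog" : N\(N\S)
  [2,8] S\N   <B
    [2,6] (PP/S)\N   >
      [2,3] "liked" : ((PP/S)\N)/S
      [3,6] S   >
        [3,4] "city" : S/(N/PP)
        [4,6] N/PP   <
          [4,5] "this" : N\S
          [5,6] "plan" : (N/PP)\(N\S)
    [6,8] S\(PP/S)   >
      [6,7] "map" : (S\(PP/S))/N
      [7,8] "here" : N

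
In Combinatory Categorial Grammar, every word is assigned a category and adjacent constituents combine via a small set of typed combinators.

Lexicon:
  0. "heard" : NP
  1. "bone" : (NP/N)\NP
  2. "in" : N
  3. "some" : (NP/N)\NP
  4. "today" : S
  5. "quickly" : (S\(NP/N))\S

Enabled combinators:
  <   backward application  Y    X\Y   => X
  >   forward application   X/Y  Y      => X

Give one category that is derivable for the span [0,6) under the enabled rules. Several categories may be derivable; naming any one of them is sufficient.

S

[0,6] S   <
  [0,4] NP/N   <
    [0,3] NP   >
      [0,2] NP/N   <
        [0,1] "heard" : NP
        [1,2] "bone" : (NP/N)\NP
      [2,3] "in" : N
    [3,4] "some" : (NP/N)\NP
  [4,6] S\(NP/N)   <
    [4,5] "today" : S
    [5,6] "quickly" : (S\(NP/N))\S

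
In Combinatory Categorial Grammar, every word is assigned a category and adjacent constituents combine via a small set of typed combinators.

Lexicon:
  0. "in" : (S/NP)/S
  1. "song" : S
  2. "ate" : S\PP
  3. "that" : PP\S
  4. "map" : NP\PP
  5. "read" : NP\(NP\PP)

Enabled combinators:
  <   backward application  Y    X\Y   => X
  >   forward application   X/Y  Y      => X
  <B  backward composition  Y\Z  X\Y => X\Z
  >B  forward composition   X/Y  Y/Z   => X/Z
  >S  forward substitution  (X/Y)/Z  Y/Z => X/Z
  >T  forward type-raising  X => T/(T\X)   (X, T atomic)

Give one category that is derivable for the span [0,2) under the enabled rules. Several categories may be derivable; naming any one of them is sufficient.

S/NP

[0,6] S   >
  [0,2] S/NP   >
    [0,1] "in" : (S/NP)/S
    [1,2] "song" : S
  [2,6] NP   <
    [2,5] NP\PP   <B
      [2,3] "ate" : S\PP
      [3,5] NP\S   <B
        [3,4] "that" : PP\S
        [4,5] "map" : NP\PP
    [5,6] "read" : NP\(NP\PP)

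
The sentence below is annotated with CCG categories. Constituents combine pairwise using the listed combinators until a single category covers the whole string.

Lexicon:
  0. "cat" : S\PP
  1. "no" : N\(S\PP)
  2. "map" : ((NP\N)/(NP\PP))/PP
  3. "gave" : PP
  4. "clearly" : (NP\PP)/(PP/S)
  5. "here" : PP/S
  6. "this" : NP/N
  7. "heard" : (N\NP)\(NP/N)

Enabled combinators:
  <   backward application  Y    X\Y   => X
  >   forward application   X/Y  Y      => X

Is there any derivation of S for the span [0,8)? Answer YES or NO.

NO

S\PP N\(S\PP) ((NP\N)/(NP\PP))/PP PP (NP\PP)/(PP/S) PP/S NP/N (N\NP)\(NP/N)
CKY chart[0,8] = {N}; S ∉ chart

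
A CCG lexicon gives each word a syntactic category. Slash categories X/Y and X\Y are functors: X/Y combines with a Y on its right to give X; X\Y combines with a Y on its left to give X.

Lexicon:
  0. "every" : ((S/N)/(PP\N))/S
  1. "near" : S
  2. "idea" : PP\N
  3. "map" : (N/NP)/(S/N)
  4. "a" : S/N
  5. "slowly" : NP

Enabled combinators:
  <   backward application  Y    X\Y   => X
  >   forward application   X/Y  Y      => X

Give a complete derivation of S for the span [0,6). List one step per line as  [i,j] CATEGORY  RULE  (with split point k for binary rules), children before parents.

[0,6] S   >
  [0,3] S/N   >
    [0,2] (S/N)/(PP\N)   >
      [0,1] "every" : ((S/N)/(PP\N))/S
      [1,2] "near" : S
    [2,3] "idea" : PP\N
  [3,6] N   >
    [3,5] N/NP   >
      [3,4] "map" : (N/NP)/(S/N)
      [4,5] "a" : S/N
    [5,6] "slowly" : NP

[0,1] ((S/N)/(PP\N))/S  lex  "every"
[1,2] S  lex  "near"
[0,2] (S/N)/(PP\N)  >  k=1
[2,3] PP\N  lex  "idea"
[0,3] S/N  >  k=2
[3,4] (N/NP)/(S/N)  lex  "map"
[4,5] S/N  lex  "a"
[3,5] N/NP  >  k=4
[5,6] NP  lex  "slowly"
[3,6] N  >  k=5
[0,6] S  >  k=3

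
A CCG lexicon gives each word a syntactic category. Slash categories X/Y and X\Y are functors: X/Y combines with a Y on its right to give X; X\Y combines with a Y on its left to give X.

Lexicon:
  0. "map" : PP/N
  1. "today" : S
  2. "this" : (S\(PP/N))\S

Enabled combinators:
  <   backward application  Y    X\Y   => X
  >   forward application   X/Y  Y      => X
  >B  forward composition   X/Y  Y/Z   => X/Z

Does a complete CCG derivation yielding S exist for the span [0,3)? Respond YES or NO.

YES

[0,3] S   <
  [0,1] "map" : PP/N
  [1,3] S\(PP/N)   <
    [1,2] "today" : S
    [2,3] "this" : (S\(PP/N))\S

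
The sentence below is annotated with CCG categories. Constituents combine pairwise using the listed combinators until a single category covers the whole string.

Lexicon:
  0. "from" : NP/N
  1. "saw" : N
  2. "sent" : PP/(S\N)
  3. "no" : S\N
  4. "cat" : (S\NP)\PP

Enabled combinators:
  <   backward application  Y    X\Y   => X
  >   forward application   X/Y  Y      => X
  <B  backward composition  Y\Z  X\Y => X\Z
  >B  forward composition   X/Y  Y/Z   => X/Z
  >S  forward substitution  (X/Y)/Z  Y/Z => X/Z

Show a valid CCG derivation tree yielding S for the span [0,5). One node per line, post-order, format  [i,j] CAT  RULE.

[0,1] NP/N  lex  "from"
[1,2] N  lex  "saw"
[0,2] NP  >  k=1
[2,3] PP/(S\N)  lex  "sent"
[3,4] S\N  lex  "no"
[2,4] PP  >  k=3
[4,5] (S\NP)\PP  lex  "cat"
[2,5] S\NP  <  k=4
[0,5] S  <  k=2

[0,5] S   <
  [0,2] NP   >
    [0,1] "from" : NP/N
    [1,2] "saw" : N
  [2,5] S\NP   <
    [2,4] PP   >
      [2,3] "sent" : PP/(S\N)
      [3,4] "no" : S\N
    [4,5] "cat" : (S\NP)\PP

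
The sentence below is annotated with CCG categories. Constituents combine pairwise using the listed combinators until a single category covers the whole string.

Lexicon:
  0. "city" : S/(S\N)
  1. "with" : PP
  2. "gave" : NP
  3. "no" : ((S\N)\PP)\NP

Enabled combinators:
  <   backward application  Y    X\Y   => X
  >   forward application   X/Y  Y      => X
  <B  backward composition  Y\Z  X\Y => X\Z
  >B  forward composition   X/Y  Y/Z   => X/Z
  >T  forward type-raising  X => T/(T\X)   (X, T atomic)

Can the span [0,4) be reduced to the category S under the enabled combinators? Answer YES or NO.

[0,4] S   >
  [0,1] "city" : S/(S\N)
  [1,4] S\N   <
    [1,2] "with" : PP
    [2,4] (S\N)\PP   <
      [2,3] "gave" : NP
      [3,4] "no" : ((S\N)\PP)\NP

YES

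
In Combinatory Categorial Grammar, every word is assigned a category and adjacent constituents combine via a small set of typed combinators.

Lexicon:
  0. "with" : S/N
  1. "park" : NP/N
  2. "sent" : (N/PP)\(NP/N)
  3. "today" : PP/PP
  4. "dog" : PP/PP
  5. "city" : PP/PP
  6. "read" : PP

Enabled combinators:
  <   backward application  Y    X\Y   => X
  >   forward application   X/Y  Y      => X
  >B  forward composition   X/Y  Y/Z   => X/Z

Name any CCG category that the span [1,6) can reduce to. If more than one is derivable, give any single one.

N/PP

[0,7] S   >
  [0,6] S/PP   >B
    [0,1] "with" : S/N
    [1,6] N/PP   >B
      [1,5] N/PP   >B
        [1,4] N/PP   >B
          [1,3] N/PP   <
            [1,2] "park" : NP/N
            [2,3] "sent" : (N/PP)\(NP/N)
          [3,4] "today" : PP/PP
        [4,5] "dog" : PP/PP
      [5,6] "city" : PP/PP
  [6,7] "read" : PP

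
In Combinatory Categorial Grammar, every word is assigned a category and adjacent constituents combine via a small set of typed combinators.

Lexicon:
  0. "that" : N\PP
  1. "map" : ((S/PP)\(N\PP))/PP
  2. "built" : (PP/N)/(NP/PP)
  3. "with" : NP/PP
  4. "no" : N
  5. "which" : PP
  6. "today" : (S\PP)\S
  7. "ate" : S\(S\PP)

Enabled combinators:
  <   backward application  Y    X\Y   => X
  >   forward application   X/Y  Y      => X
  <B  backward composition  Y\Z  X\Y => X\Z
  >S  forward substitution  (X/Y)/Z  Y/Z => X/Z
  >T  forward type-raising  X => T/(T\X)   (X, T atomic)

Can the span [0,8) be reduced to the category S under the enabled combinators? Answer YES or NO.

YES

[0,8] S   <
  [0,7] S\PP   <
    [0,6] S   >
      [0,5] S/PP   <
        [0,1] "that" : N\PP
        [1,5] (S/PP)\(N\PP)   >
          [1,2] "map" : ((S/PP)\(N\PP))/PP
          [2,5] PP   >
            [2,4] PP/N   >
              [2,3] "built" : (PP/N)/(NP/PP)
              [3,4] "with" : NP/PP
            [4,5] "no" : N
      [5,6] "which" : PP
    [6,7] "today" : (S\PP)\S
  [7,8] "ate" : S\(S\PP)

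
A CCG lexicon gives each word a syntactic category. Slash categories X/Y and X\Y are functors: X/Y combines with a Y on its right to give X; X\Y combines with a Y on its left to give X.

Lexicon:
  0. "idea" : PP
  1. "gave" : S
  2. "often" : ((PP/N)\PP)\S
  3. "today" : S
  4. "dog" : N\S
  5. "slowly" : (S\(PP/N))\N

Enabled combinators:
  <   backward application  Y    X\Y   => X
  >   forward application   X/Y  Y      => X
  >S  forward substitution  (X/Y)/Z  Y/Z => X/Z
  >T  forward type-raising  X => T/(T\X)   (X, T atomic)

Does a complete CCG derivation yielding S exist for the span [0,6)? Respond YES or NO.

[0,6] S   <
  [0,3] PP/N   <
    [0,1] "idea" : PP
    [1,3] (PP/N)\PP   <
      [1,2] "gave" : S
      [2,3] "often" : ((PP/N)\PP)\S
  [3,6] S\(PP/N)   <
    [3,5] N   >
      [3,4] N/(N\S)   >T
        [3,4] "today" : S
      [4,5] "dog" : N\S
    [5,6] "slowly" : (S\(PP/N))\N

YES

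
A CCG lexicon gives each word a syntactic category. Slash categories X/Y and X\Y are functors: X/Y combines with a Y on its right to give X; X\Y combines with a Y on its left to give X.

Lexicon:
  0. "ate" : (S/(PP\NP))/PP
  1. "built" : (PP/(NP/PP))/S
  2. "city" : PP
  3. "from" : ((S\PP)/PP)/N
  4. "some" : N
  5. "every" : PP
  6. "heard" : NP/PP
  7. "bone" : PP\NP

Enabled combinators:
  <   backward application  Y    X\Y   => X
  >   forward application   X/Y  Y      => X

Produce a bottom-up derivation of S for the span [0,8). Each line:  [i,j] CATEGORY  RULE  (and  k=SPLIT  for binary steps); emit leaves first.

[0,8] S   >
  [0,7] S/(PP\NP)   >
    [0,1] "ate" : (S/(PP\NP))/PP
    [1,7] PP   >
      [1,6] PP/(NP/PP)   >
        [1,2] "built" : (PP/(NP/PP))/S
        [2,6] S   <
          [2,3] "city" : PP
          [3,6] S\PP   >
            [3,5] (S\PP)/PP   >
              [3,4] "from" : ((S\PP)/PP)/N
              [4,5] "some" : N
            [5,6] "every" : PP
      [6,7] "heard" : NP/PP
  [7,8] "bone" : PP\NP

[0,1] (S/(PP\NP))/PP  lex  "ate"
[1,2] (PP/(NP/PP))/S  lex  "built"
[2,3] PP  lex  "city"
[3,4] ((S\PP)/PP)/N  lex  "from"
[4,5] N  lex  "some"
[3,5] (S\PP)/PP  >  k=4
[5,6] PP  lex  "every"
[3,6] S\PP  >  k=5
[2,6] S  <  k=3
[1,6] PP/(NP/PP)  >  k=2
[6,7] NP/PP  lex  "heard"
[1,7] PP  >  k=6
[0,7] S/(PP\NP)  >  k=1
[7,8] PP\NP  lex  "bone"
[0,8] S  >  k=7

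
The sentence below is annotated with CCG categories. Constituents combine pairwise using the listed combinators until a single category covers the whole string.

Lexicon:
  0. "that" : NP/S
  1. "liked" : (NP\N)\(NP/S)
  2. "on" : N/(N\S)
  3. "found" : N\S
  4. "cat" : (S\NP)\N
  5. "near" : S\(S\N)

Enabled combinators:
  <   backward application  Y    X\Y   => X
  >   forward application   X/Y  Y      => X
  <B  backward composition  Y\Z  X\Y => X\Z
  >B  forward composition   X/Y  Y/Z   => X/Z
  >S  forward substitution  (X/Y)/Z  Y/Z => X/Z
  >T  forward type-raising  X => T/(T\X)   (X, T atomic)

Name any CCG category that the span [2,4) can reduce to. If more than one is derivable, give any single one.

[0,6] S   <
  [0,5] S\N   <B
    [0,2] NP\N   <
      [0,1] "that" : NP/S
      [1,2] "liked" : (NP\N)\(NP/S)
    [2,5] S\NP   <
      [2,4] N   >
        [2,3] "on" : N/(N\S)
        [3,4] "found" : N\S
      [4,5] "cat" : (S\NP)\N
  [5,6] "near" : S\(S\N)

N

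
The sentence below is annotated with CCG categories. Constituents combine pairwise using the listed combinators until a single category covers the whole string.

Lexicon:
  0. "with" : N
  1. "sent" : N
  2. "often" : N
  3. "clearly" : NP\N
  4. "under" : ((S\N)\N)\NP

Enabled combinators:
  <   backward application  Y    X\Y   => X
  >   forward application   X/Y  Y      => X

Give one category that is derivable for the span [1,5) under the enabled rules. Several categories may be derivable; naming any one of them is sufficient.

[0,5] S   <
  [0,1] "with" : N
  [1,5] S\N   <
    [1,2] "sent" : N
    [2,5] (S\N)\N   <
      [2,4] NP   <
        [2,3] "often" : N
        [3,4] "clearly" : NP\N
      [4,5] "under" : ((S\N)\N)\NP

S\N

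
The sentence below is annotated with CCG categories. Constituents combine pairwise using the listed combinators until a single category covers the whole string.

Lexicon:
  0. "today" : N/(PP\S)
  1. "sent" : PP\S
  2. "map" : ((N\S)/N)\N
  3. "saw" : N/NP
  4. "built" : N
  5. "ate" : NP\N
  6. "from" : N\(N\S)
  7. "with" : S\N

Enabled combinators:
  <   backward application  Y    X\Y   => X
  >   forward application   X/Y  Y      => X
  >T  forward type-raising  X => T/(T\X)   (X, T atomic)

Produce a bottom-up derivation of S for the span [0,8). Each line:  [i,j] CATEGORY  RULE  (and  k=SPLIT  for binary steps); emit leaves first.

[0,8] S   <
  [0,7] N   <
    [0,6] N\S   >
      [0,3] (N\S)/N   <
        [0,2] N   >
          [0,1] "today" : N/(PP\S)
          [1,2] "sent" : PP\S
        [2,3] "map" : ((N\S)/N)\N
      [3,6] N   >
        [3,4] "saw" : N/NP
        [4,6] NP   <
          [4,5] "built" : N
          [5,6] "ate" : NP\N
    [6,7] "from" : N\(N\S)
  [7,8] "with" : S\N

[0,1] N/(PP\S)  lex  "today"
[1,2] PP\S  lex  "sent"
[0,2] N  >  k=1
[2,3] ((N\S)/N)\N  lex  "map"
[0,3] (N\S)/N  <  k=2
[3,4] N/NP  lex  "saw"
[4,5] N  lex  "built"
[5,6] NP\N  lex  "ate"
[4,6] NP  <  k=5
[3,6] N  >  k=4
[0,6] N\S  >  k=3
[6,7] N\(N\S)  lex  "from"
[0,7] N  <  k=6
[7,8] S\N  lex  "with"
[0,8] S  <  k=7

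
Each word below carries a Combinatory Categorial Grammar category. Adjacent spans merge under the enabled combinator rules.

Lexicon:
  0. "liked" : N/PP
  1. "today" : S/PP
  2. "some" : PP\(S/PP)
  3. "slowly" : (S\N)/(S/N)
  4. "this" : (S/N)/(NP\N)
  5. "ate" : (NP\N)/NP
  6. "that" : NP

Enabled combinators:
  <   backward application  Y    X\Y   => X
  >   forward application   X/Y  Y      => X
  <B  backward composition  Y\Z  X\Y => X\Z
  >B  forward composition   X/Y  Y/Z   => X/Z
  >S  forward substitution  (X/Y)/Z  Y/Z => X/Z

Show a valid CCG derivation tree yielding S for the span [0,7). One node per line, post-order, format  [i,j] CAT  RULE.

[0,1] N/PP  lex  "liked"
[1,2] S/PP  lex  "today"
[2,3] PP\(S/PP)  lex  "some"
[1,3] PP  <  k=2
[0,3] N  >  k=1
[3,4] (S\N)/(S/N)  lex  "slowly"
[4,5] (S/N)/(NP\N)  lex  "this"
[5,6] (NP\N)/NP  lex  "ate"
[6,7] NP  lex  "that"
[5,7] NP\N  >  k=6
[4,7] S/N  >  k=5
[3,7] S\N  >  k=4
[0,7] S  <  k=3

[0,7] S   <
  [0,3] N   >
    [0,1] "liked" : N/PP
    [1,3] PP   <
      [1,2] "today" : S/PP
      [2,3] "some" : PP\(S/PP)
  [3,7] S\N   >
    [3,4] "slowly" : (S\N)/(S/N)
    [4,7] S/N   >
      [4,5] "this" : (S/N)/(NP\N)
      [5,7] NP\N   >
        [5,6] "ate" : (NP\N)/NP
        [6,7] "that" : NP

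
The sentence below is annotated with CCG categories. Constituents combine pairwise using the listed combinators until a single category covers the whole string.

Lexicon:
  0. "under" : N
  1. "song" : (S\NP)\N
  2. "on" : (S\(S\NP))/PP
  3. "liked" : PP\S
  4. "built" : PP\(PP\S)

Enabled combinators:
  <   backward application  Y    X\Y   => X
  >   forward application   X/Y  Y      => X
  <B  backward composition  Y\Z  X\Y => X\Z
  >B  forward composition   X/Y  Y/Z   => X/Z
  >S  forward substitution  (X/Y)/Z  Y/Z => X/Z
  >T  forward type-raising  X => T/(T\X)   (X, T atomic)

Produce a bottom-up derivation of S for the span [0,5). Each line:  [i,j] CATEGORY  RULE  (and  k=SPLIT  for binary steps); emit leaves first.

[0,1] N  lex  "under"
[1,2] (S\NP)\N  lex  "song"
[0,2] S\NP  <  k=1
[2,3] (S\(S\NP))/PP  lex  "on"
[3,4] PP\S  lex  "liked"
[4,5] PP\(PP\S)  lex  "built"
[3,5] PP  <  k=4
[2,5] S\(S\NP)  >  k=3
[0,5] S  <  k=2

[0,5] S   <
  [0,2] S\NP   <
    [0,1] "under" : N
    [1,2] "song" : (S\NP)\N
  [2,5] S\(S\NP)   >
    [2,3] "on" : (S\(S\NP))/PP
    [3,5] PP   <
      [3,4] "liked" : PP\S
      [4,5] "built" : PP\(PP\S)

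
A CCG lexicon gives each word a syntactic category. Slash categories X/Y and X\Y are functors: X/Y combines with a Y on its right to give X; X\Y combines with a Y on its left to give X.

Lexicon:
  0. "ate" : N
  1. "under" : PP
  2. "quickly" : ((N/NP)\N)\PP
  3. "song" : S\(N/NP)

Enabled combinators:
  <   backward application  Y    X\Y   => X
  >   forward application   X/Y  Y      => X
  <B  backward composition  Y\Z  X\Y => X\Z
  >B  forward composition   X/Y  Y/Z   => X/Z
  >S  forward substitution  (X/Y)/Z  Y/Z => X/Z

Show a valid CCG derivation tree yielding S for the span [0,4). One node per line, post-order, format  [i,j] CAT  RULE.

[0,1] N  lex  "ate"
[1,2] PP  lex  "under"
[2,3] ((N/NP)\N)\PP  lex  "quickly"
[1,3] (N/NP)\N  <  k=2
[3,4] S\(N/NP)  lex  "song"
[1,4] S\N  <B  k=3
[0,4] S  <  k=1

[0,4] S   <
  [0,1] "ate" : N
  [1,4] S\N   <B
    [1,3] (N/NP)\N   <
      [1,2] "under" : PP
      [2,3] "quickly" : ((N/NP)\N)\PP
    [3,4] "song" : S\(N/NP)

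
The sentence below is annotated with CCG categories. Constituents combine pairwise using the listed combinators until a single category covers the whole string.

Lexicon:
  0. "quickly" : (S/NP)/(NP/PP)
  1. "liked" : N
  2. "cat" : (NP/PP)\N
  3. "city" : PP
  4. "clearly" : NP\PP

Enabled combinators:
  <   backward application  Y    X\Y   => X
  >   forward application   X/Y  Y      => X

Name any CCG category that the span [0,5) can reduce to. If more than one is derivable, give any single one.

S

[0,5] S   >
  [0,3] S/NP   >
    [0,1] "quickly" : (S/NP)/(NP/PP)
    [1,3] NP/PP   <
      [1,2] "liked" : N
      [2,3] "cat" : (NP/PP)\N
  [3,5] NP   <
    [3,4] "city" : PP
    [4,5] "clearly" : NP\PP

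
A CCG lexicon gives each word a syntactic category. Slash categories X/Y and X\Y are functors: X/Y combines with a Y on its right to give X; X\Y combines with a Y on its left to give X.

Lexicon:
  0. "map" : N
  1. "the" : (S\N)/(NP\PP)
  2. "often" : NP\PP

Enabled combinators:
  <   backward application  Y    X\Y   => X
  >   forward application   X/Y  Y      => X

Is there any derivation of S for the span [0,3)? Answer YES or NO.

YES

[0,3] S   <
  [0,1] "map" : N
  [1,3] S\N   >
    [1,2] "the" : (S\N)/(NP\PP)
    [2,3] "often" : NP\PP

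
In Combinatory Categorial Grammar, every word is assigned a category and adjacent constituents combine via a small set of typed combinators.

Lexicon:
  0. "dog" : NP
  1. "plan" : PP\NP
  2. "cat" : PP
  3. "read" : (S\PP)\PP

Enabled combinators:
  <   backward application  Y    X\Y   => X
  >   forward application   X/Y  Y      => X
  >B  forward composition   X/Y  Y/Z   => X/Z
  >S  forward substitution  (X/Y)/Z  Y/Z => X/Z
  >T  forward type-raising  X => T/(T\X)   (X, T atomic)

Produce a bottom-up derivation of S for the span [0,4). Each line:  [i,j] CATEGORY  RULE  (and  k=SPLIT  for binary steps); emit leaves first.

[0,4] S   <
  [0,2] PP   >
    [0,1] PP/(PP\NP)   >T
      [0,1] "dog" : NP
    [1,2] "plan" : PP\NP
  [2,4] S\PP   <
    [2,3] "cat" : PP
    [3,4] "read" : (S\PP)\PP

[0,1] NP  lex  "dog"
[0,1] PP/(PP\NP)  >T
[1,2] PP\NP  lex  "plan"
[0,2] PP  >  k=1
[2,3] PP  lex  "cat"
[3,4] (S\PP)\PP  lex  "read"
[2,4] S\PP  <  k=3
[0,4] S  <  k=2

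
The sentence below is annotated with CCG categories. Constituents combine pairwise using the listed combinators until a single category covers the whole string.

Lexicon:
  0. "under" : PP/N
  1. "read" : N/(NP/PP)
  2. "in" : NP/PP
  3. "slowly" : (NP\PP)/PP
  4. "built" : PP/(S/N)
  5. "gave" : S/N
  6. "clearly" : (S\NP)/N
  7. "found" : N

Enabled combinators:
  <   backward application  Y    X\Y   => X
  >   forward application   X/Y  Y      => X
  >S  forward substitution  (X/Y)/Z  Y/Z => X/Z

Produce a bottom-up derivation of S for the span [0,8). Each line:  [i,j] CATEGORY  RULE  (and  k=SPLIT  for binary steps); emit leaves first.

[0,8] S   <
  [0,6] NP   <
    [0,3] PP   >
      [0,1] "under" : PP/N
      [1,3] N   >
        [1,2] "read" : N/(NP/PP)
        [2,3] "in" : NP/PP
    [3,6] NP\PP   >
      [3,4] "slowly" : (NP\PP)/PP
      [4,6] PP   >
        [4,5] "built" : PP/(S/N)
        [5,6] "gave" : S/N
  [6,8] S\NP   >
    [6,7] "clearly" : (S\NP)/N
    [7,8] "found" : N

[0,1] PP/N  lex  "under"
[1,2] N/(NP/PP)  lex  "read"
[2,3] NP/PP  lex  "in"
[1,3] N  >  k=2
[0,3] PP  >  k=1
[3,4] (NP\PP)/PP  lex  "slowly"
[4,5] PP/(S/N)  lex  "built"
[5,6] S/N  lex  "gave"
[4,6] PP  >  k=5
[3,6] NP\PP  >  k=4
[0,6] NP  <  k=3
[6,7] (S\NP)/N  lex  "clearly"
[7,8] N  lex  "found"
[6,8] S\NP  >  k=7
[0,8] S  <  k=6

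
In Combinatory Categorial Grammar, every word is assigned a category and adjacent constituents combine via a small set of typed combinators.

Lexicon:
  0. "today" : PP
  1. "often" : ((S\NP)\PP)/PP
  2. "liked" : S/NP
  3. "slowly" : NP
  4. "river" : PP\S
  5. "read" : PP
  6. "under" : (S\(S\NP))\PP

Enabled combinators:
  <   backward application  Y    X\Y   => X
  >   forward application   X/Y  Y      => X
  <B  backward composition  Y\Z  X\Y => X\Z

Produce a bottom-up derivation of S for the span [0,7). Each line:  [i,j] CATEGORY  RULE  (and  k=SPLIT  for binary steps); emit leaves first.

[0,1] PP  lex  "today"
[1,2] ((S\NP)\PP)/PP  lex  "often"
[2,3] S/NP  lex  "liked"
[3,4] NP  lex  "slowly"
[2,4] S  >  k=3
[4,5] PP\S  lex  "river"
[2,5] PP  <  k=4
[1,5] (S\NP)\PP  >  k=2
[0,5] S\NP  <  k=1
[5,6] PP  lex  "read"
[6,7] (S\(S\NP))\PP  lex  "under"
[5,7] S\(S\NP)  <  k=6
[0,7] S  <  k=5

[0,7] S   <
  [0,5] S\NP   <
    [0,1] "today" : PP
    [1,5] (S\NP)\PP   >
      [1,2] "often" : ((S\NP)\PP)/PP
      [2,5] PP   <
        [2,4] S   >
          [2,3] "liked" : S/NP
          [3,4] "slowly" : NP
        [4,5] "river" : PP\S
  [5,7] S\(S\NP)   <
    [5,6] "read" : PP
    [6,7] "under" : (S\(S\NP))\PP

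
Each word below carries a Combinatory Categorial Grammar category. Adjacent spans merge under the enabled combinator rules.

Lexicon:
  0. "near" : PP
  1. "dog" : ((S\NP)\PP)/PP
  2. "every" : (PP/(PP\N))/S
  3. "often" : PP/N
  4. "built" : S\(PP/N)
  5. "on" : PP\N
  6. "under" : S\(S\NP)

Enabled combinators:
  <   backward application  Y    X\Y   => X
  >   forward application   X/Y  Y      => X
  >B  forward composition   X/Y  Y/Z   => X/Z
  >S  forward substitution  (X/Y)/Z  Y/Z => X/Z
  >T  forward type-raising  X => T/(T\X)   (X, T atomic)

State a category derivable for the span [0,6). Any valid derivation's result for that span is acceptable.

S\NP

[0,7] S   <
  [0,6] S\NP   <
    [0,1] "near" : PP
    [1,6] (S\NP)\PP   >
      [1,2] "dog" : ((S\NP)\PP)/PP
      [2,6] PP   >
        [2,5] PP/(PP\N)   >
          [2,3] "every" : (PP/(PP\N))/S
          [3,5] S   <
            [3,4] "often" : PP/N
            [4,5] "built" : S\(PP/N)
        [5,6] "on" : PP\N
  [6,7] "under" : S\(S\NP)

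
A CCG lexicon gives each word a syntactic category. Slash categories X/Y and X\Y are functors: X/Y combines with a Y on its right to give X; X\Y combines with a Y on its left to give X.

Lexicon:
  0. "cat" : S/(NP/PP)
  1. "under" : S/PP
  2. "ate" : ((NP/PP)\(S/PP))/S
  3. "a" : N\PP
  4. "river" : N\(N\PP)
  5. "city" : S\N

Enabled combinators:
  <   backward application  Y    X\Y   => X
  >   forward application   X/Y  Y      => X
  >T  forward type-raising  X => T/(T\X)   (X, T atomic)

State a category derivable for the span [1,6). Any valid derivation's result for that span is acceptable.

[0,6] S   >
  [0,1] "cat" : S/(NP/PP)
  [1,6] NP/PP   <
    [1,2] "under" : S/PP
    [2,6] (NP/PP)\(S/PP)   >
      [2,3] "ate" : ((NP/PP)\(S/PP))/S
      [3,6] S   <
        [3,5] N   <
          [3,4] "a" : N\PP
          [4,5] "river" : N\(N\PP)
        [5,6] "city" : S\N

NP/PP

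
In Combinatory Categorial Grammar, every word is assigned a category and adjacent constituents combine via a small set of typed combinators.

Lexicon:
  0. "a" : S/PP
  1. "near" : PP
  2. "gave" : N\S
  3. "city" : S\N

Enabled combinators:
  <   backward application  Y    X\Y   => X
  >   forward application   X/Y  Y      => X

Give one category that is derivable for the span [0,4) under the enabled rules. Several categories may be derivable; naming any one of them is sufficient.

S

[0,4] S   <
  [0,3] N   <
    [0,2] S   >
      [0,1] "a" : S/PP
      [1,2] "near" : PP
    [2,3] "gave" : N\S
  [3,4] "city" : S\N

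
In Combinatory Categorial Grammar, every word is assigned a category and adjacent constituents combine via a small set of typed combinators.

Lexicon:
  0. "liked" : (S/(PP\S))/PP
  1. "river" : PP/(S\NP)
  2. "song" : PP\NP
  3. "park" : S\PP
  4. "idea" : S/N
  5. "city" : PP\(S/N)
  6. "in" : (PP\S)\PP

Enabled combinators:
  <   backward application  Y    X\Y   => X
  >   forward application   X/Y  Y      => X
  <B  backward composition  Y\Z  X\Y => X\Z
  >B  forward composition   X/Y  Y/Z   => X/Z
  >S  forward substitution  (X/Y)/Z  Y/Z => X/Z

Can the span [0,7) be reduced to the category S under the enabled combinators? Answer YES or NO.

[0,7] S   >
  [0,4] S/(PP\S)   >
    [0,1] "liked" : (S/(PP\S))/PP
    [1,4] PP   >
      [1,2] "river" : PP/(S\NP)
      [2,4] S\NP   <B
        [2,3] "song" : PP\NP
        [3,4] "park" : S\PP
  [4,7] PP\S   <
    [4,6] PP   <
      [4,5] "idea" : S/N
      [5,6] "city" : PP\(S/N)
    [6,7] "in" : (PP\S)\PP

YES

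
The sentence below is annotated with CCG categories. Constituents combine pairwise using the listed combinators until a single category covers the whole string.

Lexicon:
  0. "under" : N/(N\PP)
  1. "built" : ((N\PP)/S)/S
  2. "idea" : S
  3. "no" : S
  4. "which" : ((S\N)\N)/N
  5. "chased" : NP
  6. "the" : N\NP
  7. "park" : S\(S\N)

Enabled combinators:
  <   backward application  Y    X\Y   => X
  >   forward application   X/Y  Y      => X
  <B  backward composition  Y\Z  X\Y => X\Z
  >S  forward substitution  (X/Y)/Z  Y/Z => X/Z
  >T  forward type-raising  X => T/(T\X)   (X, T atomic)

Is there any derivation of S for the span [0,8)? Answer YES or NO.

[0,8] S   <
  [0,7] S\N   <
    [0,4] N   >
      [0,1] "under" : N/(N\PP)
      [1,4] N\PP   >
        [1,3] (N\PP)/S   >
          [1,2] "built" : ((N\PP)/S)/S
          [2,3] "idea" : S
        [3,4] "no" : S
    [4,7] (S\N)\N   >
      [4,5] "which" : ((S\N)\N)/N
      [5,7] N   >
        [5,6] N/(N\NP)   >T
          [5,6] "chased" : NP
        [6,7] "the" : N\NP
  [7,8] "park" : S\(S\N)

YES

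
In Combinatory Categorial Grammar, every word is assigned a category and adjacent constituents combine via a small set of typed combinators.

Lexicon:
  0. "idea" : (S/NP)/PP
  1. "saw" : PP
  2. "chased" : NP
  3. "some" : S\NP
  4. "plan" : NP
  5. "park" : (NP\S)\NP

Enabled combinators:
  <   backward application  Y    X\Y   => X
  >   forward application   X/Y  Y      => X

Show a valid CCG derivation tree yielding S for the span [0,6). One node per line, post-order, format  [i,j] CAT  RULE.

[0,6] S   >
  [0,2] S/NP   >
    [0,1] "idea" : (S/NP)/PP
    [1,2] "saw" : PP
  [2,6] NP   <
    [2,4] S   <
      [2,3] "chased" : NP
      [3,4] "some" : S\NP
    [4,6] NP\S   <
      [4,5] "plan" : NP
      [5,6] "park" : (NP\S)\NP

[0,1] (S/NP)/PP  lex  "idea"
[1,2] PP  lex  "saw"
[0,2] S/NP  >  k=1
[2,3] NP  lex  "chased"
[3,4] S\NP  lex  "some"
[2,4] S  <  k=3
[4,5] NP  lex  "plan"
[5,6] (NP\S)\NP  lex  "park"
[4,6] NP\S  <  k=5
[2,6] NP  <  k=4
[0,6] S  >  k=2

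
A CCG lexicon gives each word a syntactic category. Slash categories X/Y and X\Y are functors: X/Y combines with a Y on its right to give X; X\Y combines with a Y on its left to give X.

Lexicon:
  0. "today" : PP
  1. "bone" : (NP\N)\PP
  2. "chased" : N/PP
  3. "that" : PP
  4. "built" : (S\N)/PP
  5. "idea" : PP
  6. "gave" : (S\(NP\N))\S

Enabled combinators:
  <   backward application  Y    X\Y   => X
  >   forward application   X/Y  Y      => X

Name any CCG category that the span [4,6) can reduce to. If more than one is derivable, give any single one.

[0,7] S   <
  [0,2] NP\N   <
    [0,1] "today" : PP
    [1,2] "bone" : (NP\N)\PP
  [2,7] S\(NP\N)   <
    [2,6] S   <
      [2,4] N   >
        [2,3] "chased" : N/PP
        [3,4] "that" : PP
      [4,6] S\N   >
        [4,5] "built" : (S\N)/PP
        [5,6] "idea" : PP
    [6,7] "gave" : (S\(NP\N))\S

S\N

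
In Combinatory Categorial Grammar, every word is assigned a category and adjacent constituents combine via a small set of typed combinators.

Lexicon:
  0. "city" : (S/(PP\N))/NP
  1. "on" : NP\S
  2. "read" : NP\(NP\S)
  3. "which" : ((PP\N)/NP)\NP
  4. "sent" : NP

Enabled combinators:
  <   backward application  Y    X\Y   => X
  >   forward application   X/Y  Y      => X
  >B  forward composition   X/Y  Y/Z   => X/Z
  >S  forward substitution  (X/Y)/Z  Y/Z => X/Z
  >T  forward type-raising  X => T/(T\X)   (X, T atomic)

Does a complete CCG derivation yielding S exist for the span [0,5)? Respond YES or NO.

[0,5] S   >
  [0,4] S/NP   >S
    [0,1] "city" : (S/(PP\N))/NP
    [1,4] (PP\N)/NP   <
      [1,3] NP   <
        [1,2] "on" : NP\S
        [2,3] "read" : NP\(NP\S)
      [3,4] "which" : ((PP\N)/NP)\NP
  [4,5] "sent" : NP

YES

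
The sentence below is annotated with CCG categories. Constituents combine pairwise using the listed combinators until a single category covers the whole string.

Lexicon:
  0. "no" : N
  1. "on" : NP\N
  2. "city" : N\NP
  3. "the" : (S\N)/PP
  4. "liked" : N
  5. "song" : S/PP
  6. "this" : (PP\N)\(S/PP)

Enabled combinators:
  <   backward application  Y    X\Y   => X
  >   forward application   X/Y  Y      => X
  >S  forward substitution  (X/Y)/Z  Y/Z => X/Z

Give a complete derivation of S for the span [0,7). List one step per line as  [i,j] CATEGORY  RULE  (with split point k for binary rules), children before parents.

[0,7] S   <
  [0,3] N   <
    [0,2] NP   <
      [0,1] "no" : N
      [1,2] "on" : NP\N
    [2,3] "city" : N\NP
  [3,7] S\N   >
    [3,4] "the" : (S\N)/PP
    [4,7] PP   <
      [4,5] "liked" : N
      [5,7] PP\N   <
        [5,6] "song" : S/PP
        [6,7] "this" : (PP\N)\(S/PP)

[0,1] N  lex  "no"
[1,2] NP\N  lex  "on"
[0,2] NP  <  k=1
[2,3] N\NP  lex  "city"
[0,3] N  <  k=2
[3,4] (S\N)/PP  lex  "the"
[4,5] N  lex  "liked"
[5,6] S/PP  lex  "song"
[6,7] (PP\N)\(S/PP)  lex  "this"
[5,7] PP\N  <  k=6
[4,7] PP  <  k=5
[3,7] S\N  >  k=4
[0,7] S  <  k=3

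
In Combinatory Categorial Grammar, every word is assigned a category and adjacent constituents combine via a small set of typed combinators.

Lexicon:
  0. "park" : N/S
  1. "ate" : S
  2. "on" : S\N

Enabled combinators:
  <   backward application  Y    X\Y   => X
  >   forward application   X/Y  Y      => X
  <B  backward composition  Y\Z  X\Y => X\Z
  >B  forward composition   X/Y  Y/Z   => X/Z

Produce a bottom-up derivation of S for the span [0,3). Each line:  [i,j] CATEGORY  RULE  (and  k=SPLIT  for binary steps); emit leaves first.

[0,3] S   <
  [0,2] N   >
    [0,1] "park" : N/S
    [1,2] "ate" : S
  [2,3] "on" : S\N

[0,1] N/S  lex  "park"
[1,2] S  lex  "ate"
[0,2] N  >  k=1
[2,3] S\N  lex  "on"
[0,3] S  <  k=2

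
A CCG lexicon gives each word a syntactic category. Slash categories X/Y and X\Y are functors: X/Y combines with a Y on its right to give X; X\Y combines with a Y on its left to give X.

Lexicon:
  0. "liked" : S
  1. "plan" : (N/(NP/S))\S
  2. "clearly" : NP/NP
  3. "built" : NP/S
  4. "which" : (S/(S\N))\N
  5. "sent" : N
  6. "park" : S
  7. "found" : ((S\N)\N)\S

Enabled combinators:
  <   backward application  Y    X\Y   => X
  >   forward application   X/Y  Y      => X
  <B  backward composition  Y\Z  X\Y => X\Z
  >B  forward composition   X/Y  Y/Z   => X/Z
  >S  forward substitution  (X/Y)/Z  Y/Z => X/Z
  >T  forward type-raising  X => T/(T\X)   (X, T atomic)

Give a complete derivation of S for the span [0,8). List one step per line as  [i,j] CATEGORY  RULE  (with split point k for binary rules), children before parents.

[0,1] S  lex  "liked"
[1,2] (N/(NP/S))\S  lex  "plan"
[0,2] N/(NP/S)  <  k=1
[2,3] NP/NP  lex  "clearly"
[3,4] NP/S  lex  "built"
[2,4] NP/S  >B  k=3
[0,4] N  >  k=2
[4,5] (S/(S\N))\N  lex  "which"
[0,5] S/(S\N)  <  k=4
[5,6] N  lex  "sent"
[6,7] S  lex  "park"
[7,8] ((S\N)\N)\S  lex  "found"
[6,8] (S\N)\N  <  k=7
[5,8] S\N  <  k=6
[0,8] S  >  k=5

[0,8] S   >
  [0,5] S/(S\N)   <
    [0,4] N   >
      [0,2] N/(NP/S)   <
        [0,1] "liked" : S
        [1,2] "plan" : (N/(NP/S))\S
      [2,4] NP/S   >B
        [2,3] "clearly" : NP/NP
        [3,4] "built" : NP/S
    [4,5] "which" : (S/(S\N))\N
  [5,8] S\N   <
    [5,6] "sent" : N
    [6,8] (S\N)\N   <
      [6,7] "park" : S
      [7,8] "found" : ((S\N)\N)\S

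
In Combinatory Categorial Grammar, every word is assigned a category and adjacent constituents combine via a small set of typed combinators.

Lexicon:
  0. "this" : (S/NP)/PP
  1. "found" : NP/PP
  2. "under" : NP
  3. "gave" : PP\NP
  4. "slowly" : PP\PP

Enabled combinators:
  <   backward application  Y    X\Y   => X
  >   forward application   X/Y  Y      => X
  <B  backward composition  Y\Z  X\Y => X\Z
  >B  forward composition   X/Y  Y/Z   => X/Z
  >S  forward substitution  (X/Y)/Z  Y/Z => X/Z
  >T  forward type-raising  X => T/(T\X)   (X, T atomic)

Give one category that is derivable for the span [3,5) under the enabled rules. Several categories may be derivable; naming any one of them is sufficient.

PP\NP

[0,5] S   >
  [0,2] S/PP   >S
    [0,1] "this" : (S/NP)/PP
    [1,2] "found" : NP/PP
  [2,5] PP   >
    [2,3] PP/(PP\NP)   >T
      [2,3] "under" : NP
    [3,5] PP\NP   <B
      [3,4] "gave" : PP\NP
      [4,5] "slowly" : PP\PP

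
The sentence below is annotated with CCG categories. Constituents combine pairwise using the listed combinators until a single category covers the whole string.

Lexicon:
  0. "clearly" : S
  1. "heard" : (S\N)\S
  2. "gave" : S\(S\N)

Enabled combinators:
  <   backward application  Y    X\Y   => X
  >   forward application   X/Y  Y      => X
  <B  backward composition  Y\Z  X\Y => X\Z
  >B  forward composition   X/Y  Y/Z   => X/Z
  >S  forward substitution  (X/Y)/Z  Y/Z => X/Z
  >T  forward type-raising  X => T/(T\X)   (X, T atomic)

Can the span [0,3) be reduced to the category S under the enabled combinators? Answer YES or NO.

YES

[0,3] S   <
  [0,2] S\N   <
    [0,1] "clearly" : S
    [1,2] "heard" : (S\N)\S
  [2,3] "gave" : S\(S\N)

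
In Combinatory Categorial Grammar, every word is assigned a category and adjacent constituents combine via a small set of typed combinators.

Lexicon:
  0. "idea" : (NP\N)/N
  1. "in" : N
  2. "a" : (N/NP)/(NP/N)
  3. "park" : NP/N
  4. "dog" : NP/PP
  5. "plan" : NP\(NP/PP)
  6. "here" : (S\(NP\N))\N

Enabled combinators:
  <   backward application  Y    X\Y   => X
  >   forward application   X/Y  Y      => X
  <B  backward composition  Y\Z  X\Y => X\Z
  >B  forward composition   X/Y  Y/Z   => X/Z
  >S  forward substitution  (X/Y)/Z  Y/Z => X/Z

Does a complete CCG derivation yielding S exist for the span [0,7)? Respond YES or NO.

YES

[0,7] S   <
  [0,2] NP\N   >
    [0,1] "idea" : (NP\N)/N
    [1,2] "in" : N
  [2,7] S\(NP\N)   <
    [2,6] N   >
      [2,4] N/NP   >
        [2,3] "a" : (N/NP)/(NP/N)
        [3,4] "park" : NP/N
      [4,6] NP   <
        [4,5] "dog" : NP/PP
        [5,6] "plan" : NP\(NP/PP)
    [6,7] "here" : (S\(NP\N))\N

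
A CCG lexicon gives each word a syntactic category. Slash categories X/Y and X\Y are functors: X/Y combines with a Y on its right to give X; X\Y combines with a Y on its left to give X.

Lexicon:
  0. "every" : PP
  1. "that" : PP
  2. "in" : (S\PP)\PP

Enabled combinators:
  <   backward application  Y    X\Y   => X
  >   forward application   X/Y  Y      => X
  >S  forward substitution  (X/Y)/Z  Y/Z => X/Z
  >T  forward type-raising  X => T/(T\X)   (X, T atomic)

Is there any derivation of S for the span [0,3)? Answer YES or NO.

YES

[0,3] S   >
  [0,1] S/(S\PP)   >T
    [0,1] "every" : PP
  [1,3] S\PP   <
    [1,2] "that" : PP
    [2,3] "in" : (S\PP)\PP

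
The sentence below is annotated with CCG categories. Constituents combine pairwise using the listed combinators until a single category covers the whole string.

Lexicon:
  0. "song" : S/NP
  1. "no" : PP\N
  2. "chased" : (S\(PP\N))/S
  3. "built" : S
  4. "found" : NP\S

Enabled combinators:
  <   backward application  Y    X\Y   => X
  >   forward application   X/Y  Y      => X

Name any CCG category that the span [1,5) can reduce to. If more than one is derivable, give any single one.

NP

[0,5] S   >
  [0,1] "song" : S/NP
  [1,5] NP   <
    [1,4] S   <
      [1,2] "no" : PP\N
      [2,4] S\(PP\N)   >
        [2,3] "chased" : (S\(PP\N))/S
        [3,4] "built" : S
    [4,5] "found" : NP\S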